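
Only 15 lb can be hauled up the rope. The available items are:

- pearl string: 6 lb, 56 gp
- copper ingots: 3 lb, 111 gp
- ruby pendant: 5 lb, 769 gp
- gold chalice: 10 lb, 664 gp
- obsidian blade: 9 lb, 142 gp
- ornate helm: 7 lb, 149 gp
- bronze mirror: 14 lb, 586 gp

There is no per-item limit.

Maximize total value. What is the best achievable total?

Density check — ruby pendant 153.80, gold chalice 66.40, bronze mirror 41.86 are the best per lb.
3×ruby pendant uses 15 of the 15 lb and totals 2307.

2307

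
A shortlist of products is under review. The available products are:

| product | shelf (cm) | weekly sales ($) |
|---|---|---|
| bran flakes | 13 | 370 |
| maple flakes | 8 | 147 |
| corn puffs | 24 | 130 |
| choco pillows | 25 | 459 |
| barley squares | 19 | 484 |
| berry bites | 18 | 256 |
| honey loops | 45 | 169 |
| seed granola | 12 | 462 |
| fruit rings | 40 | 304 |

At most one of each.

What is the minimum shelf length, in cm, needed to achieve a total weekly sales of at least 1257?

44

Look for the lowest-shelf combination reaching 1257.
bran flakes + barley squares + seed granola reaches 1316 using 44 cm.
Any bundle with less than 44 cm falls short of 1257.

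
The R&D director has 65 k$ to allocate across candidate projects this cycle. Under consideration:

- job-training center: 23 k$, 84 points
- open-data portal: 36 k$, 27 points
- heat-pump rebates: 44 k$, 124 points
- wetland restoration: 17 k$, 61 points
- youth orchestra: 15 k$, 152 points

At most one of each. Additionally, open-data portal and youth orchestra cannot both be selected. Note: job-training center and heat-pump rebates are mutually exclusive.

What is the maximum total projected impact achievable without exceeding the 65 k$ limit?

297

Taking job-training center + wetland restoration + youth orchestra: 55 k$ used, 297 in projected impact.
Every other selection either busts 65 k$ or breaks a pairing rule or fails to beat 297.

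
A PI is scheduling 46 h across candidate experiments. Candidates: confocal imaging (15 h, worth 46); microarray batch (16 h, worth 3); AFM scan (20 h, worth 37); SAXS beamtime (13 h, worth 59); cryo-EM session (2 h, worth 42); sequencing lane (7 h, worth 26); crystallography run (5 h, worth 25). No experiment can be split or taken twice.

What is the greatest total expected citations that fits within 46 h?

The ratio ordering already packs tightly: confocal imaging + SAXS beamtime + cryo-EM session + sequencing lane + crystallography run, 42 h, 198.

198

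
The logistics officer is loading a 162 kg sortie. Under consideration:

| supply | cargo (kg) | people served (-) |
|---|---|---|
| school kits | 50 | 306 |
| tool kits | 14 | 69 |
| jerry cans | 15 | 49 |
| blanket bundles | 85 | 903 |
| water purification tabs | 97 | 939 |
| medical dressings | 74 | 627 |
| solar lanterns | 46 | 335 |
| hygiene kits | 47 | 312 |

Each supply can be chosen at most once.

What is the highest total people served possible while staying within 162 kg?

1530

The ratio ordering already packs tightly: blanket bundles + medical dressings, 159 kg, 1530.
Runner-up tool kits + jerry cans + blanket bundles + solar lanterns tops out at 1356.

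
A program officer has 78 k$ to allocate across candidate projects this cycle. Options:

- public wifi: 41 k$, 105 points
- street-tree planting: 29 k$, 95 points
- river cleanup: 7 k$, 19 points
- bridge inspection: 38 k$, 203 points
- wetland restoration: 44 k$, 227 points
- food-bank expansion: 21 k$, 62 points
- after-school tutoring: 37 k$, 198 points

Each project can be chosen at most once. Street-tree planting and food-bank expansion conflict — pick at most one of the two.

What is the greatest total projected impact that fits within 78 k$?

Best packing: bridge inspection + after-school tutoring — 75 k$, 401 total.
Runner-up street-tree planting + wetland restoration tops out at 322.

401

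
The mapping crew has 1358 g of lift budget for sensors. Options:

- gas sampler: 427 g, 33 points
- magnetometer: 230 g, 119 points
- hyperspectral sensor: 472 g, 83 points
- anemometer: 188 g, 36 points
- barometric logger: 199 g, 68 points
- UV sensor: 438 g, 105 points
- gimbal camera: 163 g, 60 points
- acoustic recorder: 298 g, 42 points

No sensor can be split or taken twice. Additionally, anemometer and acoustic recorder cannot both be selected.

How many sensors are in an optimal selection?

5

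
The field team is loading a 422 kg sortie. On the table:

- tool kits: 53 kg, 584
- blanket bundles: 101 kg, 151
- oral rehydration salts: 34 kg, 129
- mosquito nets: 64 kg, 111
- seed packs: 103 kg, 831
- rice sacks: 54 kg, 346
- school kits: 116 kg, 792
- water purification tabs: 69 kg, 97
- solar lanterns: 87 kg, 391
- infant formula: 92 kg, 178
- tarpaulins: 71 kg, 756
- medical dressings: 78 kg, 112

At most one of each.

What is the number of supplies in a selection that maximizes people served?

Best achievable people served is 3309.
One optimal bundle: tool kits + seed packs + rice sacks + school kits + tarpaulins (397 kg).
Every optimal selection uses 5 supplies.

5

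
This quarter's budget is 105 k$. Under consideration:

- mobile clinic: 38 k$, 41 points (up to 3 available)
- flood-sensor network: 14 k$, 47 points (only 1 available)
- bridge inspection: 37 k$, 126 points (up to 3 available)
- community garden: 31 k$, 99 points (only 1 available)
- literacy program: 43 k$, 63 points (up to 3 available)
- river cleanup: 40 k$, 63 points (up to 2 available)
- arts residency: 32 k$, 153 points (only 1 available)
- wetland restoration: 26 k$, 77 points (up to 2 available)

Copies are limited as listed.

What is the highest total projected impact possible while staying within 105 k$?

378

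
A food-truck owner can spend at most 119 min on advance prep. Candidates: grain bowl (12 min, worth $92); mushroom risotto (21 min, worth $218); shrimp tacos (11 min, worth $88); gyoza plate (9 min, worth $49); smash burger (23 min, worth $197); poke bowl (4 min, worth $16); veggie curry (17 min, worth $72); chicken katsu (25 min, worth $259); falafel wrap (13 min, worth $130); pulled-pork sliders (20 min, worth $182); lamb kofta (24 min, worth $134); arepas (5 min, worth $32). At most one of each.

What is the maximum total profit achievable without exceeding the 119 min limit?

1110

Filling by ratio: mushroom risotto + shrimp tacos + smash burger + chicken katsu + falafel wrap + pulled-pork sliders + arepas for 1106, with 1 min left unused.
The 11 min tied up in shrimp tacos is better spent on grain bowl — total rises to 1110 (119 min).
Every other selection either busts 119 min or fails to beat 1110.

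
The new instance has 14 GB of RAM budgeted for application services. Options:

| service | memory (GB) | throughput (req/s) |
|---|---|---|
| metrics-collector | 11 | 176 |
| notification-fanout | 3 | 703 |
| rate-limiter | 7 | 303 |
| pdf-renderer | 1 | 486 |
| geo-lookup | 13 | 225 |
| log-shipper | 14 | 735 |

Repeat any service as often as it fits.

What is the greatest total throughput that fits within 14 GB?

6804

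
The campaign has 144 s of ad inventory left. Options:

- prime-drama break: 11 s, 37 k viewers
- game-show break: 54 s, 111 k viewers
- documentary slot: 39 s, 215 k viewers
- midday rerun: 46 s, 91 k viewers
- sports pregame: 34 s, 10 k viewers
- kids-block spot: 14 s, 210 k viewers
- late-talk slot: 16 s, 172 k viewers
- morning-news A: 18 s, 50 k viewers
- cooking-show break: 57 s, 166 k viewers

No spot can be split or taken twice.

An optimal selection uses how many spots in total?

5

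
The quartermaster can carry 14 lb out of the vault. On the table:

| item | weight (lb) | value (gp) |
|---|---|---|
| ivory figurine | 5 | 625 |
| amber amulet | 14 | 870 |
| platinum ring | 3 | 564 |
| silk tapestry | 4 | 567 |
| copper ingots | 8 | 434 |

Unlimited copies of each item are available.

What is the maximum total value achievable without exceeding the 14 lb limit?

2317

Ranking by ratio (value/lb): platinum ring 188.00, silk tapestry 141.75, ivory figurine 125.00.
A density-first pass picks 4×platinum ring — 2256 at 12 lb.
Dropping platinum ring frees 3 lb; slotting in ivory figurine (5 lb) lifts the total to 2317 at 14 lb.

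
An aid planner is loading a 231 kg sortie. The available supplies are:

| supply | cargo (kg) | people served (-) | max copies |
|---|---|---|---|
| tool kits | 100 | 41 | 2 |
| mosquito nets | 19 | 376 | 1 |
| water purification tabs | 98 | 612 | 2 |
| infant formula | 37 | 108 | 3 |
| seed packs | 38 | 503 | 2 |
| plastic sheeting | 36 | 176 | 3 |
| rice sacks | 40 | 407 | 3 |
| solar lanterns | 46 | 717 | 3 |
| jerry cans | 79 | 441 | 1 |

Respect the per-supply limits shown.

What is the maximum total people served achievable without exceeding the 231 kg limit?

3223

Density check — mosquito nets 19.79, solar lanterns 15.59, seed packs 13.24, rice sacks 10.18 are the best per kg.
Greedy by ratio would take mosquito nets + seed packs + plastic sheeting + 3×solar lanterns: 231 kg used, total 3206.
The 82 kg tied up in plastic sheeting and solar lanterns is better spent on seed packs + rice sacks — total rises to 3223 (227 kg).
Nothing else within 231 kg beats 3223.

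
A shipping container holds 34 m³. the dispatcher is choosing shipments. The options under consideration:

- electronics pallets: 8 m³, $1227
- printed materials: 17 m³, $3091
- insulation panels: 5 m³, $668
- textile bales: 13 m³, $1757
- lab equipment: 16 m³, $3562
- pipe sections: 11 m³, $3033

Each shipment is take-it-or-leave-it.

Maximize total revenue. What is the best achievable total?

7263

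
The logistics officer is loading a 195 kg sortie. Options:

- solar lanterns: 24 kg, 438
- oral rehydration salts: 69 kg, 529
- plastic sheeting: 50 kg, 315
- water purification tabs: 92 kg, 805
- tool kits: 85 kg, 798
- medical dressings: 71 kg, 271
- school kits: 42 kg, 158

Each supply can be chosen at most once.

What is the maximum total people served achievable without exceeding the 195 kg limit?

1772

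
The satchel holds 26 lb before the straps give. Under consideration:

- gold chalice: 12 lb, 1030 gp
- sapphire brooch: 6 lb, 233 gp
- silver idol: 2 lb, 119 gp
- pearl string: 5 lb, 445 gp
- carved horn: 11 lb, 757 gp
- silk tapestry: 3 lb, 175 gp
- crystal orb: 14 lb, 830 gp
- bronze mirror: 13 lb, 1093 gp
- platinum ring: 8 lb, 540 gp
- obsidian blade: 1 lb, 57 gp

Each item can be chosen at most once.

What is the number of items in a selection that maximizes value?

3

Optimal total is 2180.
For example gold chalice + bronze mirror + obsidian blade achieves it, using 26 lb.
All optima have 3 items.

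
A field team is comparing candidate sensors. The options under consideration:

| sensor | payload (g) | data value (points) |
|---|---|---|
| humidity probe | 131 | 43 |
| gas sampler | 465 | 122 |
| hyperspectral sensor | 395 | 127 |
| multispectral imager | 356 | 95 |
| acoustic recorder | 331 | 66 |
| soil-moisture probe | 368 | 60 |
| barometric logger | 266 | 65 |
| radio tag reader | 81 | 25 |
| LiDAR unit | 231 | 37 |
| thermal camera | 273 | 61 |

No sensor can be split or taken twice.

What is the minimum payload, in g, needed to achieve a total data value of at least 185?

607

Minimise g subject to total data value ≥ 185.
humidity probe + hyperspectral sensor + radio tag reader reaches 195 using 607 g.
Below 607 g the best achievable stays under 185.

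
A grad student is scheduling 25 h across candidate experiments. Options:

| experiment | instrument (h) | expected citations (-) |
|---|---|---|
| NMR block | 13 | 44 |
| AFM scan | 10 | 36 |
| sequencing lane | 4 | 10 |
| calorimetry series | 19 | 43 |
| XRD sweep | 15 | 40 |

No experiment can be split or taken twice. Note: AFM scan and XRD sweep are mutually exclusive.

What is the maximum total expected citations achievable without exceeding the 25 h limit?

80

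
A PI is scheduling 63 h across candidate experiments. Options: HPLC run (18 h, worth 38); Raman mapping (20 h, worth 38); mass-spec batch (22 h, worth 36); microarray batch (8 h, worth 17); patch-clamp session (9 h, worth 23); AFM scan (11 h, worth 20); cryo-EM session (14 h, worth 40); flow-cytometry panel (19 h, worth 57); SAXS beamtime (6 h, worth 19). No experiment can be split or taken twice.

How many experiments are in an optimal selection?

5

Best achievable expected citations is 159.
patch-clamp session + AFM scan + cryo-EM session + flow-cytometry panel + SAXS beamtime hits 159 at 59 h.
All optima have 5 experiments.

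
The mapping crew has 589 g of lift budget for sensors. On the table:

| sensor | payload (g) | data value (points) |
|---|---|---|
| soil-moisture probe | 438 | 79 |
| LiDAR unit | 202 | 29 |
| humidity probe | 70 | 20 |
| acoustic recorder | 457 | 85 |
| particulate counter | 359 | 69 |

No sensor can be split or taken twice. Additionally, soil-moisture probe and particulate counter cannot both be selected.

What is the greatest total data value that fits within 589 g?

105

A density-first pass picks humidity probe + particulate counter — 89 at 429 g.
Replace particulate counter with acoustic recorder: the trade gains 16 net, giving 105 at 527 g.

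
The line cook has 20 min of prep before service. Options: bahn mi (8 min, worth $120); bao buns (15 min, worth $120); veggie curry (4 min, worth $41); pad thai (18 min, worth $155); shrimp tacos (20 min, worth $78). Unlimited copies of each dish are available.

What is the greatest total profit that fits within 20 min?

281

The ratio ordering already packs tightly: 2×bahn mi + veggie curry, 20 min, 281.
That's the maximum — no swap from here does better than 281.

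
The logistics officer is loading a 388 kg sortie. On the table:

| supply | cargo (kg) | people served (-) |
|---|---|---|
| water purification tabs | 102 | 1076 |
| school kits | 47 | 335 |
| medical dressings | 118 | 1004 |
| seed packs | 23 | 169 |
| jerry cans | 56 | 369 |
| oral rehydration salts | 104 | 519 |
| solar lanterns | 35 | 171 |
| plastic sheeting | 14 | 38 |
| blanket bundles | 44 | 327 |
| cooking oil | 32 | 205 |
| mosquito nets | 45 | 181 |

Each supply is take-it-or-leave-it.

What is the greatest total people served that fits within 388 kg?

Density check — water purification tabs 10.55, medical dressings 8.51, blanket bundles 7.43, seed packs 7.35 are the best per kg.
Taking the top-ratio supplies first gives water purification tabs + school kits + medical dressings + seed packs + plastic sheeting + blanket bundles + cooking oil for 3154 (380 kg).
The 58 kg tied up in plastic sheeting and blanket bundles is better spent on jerry cans — total rises to 3158 (378 kg).
Next best is water purification tabs + school kits + medical dressings + seed packs + plastic sheeting + blanket bundles + cooking oil at 3154 (380 kg) — short by 4.

3158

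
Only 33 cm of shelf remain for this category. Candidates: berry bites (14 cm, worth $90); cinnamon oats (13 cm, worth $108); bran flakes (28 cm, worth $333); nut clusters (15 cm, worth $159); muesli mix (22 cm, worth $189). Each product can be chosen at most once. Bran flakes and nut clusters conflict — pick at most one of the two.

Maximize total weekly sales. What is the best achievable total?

By weekly sales per cm: bran flakes 11.89, nut clusters 10.60, muesli mix 8.59, cinnamon oats 8.31 lead.
Bran flakes uses 28 of the 33 cm and totals 333.

333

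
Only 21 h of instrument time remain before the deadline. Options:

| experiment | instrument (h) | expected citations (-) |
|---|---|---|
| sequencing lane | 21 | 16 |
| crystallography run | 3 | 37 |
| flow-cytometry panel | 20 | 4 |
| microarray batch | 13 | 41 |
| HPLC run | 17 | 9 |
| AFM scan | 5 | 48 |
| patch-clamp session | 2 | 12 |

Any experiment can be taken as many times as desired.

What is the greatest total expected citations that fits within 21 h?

259

The ratio ordering already packs tightly: 7×crystallography run, 21 h, 259.
That's the maximum — no swap from here does better than 259.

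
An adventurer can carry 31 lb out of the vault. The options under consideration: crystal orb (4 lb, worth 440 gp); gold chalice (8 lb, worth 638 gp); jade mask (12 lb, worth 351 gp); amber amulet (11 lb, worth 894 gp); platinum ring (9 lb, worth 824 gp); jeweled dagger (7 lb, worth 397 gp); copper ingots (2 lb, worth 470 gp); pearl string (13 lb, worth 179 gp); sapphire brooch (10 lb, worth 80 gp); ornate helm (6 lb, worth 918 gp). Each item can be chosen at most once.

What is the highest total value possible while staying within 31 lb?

The ratio heuristic lands on crystal orb + gold chalice + platinum ring + copper ingots + ornate helm (3290) but leaves 2 lb idle.
Replace platinum ring with amber amulet: the trade gains 70 net, giving 3360 at 31 lb.
Runner-up crystal orb + gold chalice + platinum ring + copper ingots + ornate helm tops out at 3290.

3360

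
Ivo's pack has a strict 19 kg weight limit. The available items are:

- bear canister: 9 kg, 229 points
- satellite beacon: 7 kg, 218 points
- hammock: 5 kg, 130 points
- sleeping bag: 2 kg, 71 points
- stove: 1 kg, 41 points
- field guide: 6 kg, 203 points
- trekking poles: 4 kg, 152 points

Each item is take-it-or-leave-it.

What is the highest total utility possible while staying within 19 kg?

Taking the top-ratio items first gives hammock + sleeping bag + stove + field guide + trekking poles for 597 (18 kg).
Dropping hammock and stove frees 6 kg; slotting in satellite beacon (7 kg) lifts the total to 644 at 19 kg.

644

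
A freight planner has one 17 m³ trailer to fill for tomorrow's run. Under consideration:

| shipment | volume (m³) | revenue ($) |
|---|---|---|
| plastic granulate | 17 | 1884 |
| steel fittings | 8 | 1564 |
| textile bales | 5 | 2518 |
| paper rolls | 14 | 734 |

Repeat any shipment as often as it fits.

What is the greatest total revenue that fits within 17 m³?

By revenue per m³: textile bales 503.60, steel fittings 195.50, plastic granulate 110.82, paper rolls 52.43 lead.
Taking 3×textile bales: 15 m³ used, 7554 in revenue.
Nothing else within 17 m³ beats 7554.

7554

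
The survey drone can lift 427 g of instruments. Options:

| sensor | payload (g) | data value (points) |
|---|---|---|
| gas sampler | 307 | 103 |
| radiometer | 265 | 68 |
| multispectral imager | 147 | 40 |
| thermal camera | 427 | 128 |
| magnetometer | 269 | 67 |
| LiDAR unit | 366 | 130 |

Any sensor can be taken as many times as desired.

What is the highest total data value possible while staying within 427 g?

130

LiDAR unit uses 366 of the 427 g and totals 130.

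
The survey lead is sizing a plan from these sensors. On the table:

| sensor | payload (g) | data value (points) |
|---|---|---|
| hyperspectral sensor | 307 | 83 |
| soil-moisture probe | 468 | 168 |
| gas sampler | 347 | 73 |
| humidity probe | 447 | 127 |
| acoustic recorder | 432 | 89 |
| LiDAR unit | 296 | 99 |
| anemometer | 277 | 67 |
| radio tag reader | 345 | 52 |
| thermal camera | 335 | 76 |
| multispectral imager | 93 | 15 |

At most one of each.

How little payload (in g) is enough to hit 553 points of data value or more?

1853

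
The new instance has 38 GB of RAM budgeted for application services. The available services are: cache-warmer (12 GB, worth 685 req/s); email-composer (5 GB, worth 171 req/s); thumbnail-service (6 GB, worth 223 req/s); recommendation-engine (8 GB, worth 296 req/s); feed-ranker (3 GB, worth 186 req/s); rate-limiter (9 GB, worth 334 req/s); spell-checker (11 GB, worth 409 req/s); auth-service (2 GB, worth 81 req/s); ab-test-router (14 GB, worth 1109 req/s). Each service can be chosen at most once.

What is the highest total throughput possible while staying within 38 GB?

2314

A density-first pass picks cache-warmer + thumbnail-service + feed-ranker + auth-service + ab-test-router — 2284 at 37 GB.
Replace thumbnail-service and auth-service with rate-limiter: the trade gains 30 net, giving 2314 at 38 GB.
Nothing else within 38 GB beats 2314.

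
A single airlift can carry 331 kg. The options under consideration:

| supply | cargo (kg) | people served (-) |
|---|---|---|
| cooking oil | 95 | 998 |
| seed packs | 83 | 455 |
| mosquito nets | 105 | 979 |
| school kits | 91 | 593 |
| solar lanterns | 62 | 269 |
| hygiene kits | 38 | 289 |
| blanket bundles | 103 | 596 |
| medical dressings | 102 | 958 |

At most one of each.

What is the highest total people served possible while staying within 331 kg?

Best packing: cooking oil + mosquito nets + medical dressings — 302 kg, 2935 total.

2935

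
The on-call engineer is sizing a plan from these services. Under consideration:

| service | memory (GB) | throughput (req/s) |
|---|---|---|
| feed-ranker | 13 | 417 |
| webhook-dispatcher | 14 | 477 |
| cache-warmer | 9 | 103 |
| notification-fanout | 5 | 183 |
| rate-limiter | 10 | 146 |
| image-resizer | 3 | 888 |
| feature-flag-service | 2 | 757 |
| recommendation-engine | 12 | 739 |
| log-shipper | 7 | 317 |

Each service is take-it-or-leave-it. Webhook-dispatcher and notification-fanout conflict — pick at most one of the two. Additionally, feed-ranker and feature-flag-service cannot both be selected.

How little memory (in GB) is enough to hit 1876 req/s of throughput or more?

12

Minimise GB subject to total throughput ≥ 1876.
image-resizer + feature-flag-service + log-shipper: 1962 throughput at 12 GB.
Any bundle with less than 12 GB falls short of 1876.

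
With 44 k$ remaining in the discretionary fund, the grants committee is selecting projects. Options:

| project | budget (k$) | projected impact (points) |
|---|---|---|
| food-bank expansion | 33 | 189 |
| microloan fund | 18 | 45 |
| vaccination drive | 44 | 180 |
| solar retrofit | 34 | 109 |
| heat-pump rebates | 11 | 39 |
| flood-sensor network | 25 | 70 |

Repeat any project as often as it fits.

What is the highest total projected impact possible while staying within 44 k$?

228

By projected impact per k$: food-bank expansion 5.73, vaccination drive 4.09, heat-pump rebates 3.55, solar retrofit 3.21 lead.
Taking food-bank expansion + heat-pump rebates: 44 k$ used, 228 in projected impact.
No other feasible combination exceeds 228.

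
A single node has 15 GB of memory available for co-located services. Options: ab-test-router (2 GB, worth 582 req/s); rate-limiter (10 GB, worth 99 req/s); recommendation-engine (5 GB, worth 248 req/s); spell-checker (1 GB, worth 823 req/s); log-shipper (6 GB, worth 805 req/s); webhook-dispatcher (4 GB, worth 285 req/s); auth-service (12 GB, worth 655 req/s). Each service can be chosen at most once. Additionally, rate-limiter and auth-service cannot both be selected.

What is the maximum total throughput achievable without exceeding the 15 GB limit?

2495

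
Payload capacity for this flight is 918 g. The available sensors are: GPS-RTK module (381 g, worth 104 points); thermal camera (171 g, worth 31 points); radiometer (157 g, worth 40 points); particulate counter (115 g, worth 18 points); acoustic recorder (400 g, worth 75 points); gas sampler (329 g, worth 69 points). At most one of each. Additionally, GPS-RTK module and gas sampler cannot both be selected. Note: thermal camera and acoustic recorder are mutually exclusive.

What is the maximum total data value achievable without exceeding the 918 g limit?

197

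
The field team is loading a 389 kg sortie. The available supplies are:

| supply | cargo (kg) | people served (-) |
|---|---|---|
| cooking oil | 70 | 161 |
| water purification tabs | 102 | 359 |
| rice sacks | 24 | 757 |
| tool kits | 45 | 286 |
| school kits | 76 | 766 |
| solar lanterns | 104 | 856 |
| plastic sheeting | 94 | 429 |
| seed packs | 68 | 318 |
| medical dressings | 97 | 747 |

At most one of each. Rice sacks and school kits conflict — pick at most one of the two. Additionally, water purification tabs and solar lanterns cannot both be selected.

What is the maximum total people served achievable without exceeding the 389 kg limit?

3107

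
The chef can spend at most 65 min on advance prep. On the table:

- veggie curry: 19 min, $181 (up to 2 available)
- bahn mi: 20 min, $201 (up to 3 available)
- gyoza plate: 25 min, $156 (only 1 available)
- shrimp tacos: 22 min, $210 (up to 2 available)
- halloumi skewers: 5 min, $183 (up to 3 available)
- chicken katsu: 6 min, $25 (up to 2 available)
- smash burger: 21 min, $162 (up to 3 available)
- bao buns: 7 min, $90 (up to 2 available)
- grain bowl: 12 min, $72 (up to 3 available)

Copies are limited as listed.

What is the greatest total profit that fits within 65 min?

1050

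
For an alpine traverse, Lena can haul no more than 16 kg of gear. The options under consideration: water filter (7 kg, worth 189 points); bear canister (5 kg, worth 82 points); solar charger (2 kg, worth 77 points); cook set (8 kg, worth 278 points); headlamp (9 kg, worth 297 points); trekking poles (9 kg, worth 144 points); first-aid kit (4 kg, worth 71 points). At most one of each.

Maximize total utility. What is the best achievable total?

486

Greedy by ratio would take solar charger + cook set + first-aid kit: 14 kg used, total 426.
Reworking the packing: water filter + headlamp uses 16 kg and improves the total to 486.
Runner-up water filter + cook set tops out at 467.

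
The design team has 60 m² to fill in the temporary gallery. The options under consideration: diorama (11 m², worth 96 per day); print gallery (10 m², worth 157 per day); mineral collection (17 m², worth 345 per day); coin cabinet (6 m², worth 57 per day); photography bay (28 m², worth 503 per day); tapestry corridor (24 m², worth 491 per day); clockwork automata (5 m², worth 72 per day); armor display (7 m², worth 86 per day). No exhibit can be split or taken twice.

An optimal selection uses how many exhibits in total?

3

The maximum expected visitors within 60 m² is 1080.
photography bay + tapestry corridor + armor display hits 1080 at 59 m².
All optima have 3 exhibits.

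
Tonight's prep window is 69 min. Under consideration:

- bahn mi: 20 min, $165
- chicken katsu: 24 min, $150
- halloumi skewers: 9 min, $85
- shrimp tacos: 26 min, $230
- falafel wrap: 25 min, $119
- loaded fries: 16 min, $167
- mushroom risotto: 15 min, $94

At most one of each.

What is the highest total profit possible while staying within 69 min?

576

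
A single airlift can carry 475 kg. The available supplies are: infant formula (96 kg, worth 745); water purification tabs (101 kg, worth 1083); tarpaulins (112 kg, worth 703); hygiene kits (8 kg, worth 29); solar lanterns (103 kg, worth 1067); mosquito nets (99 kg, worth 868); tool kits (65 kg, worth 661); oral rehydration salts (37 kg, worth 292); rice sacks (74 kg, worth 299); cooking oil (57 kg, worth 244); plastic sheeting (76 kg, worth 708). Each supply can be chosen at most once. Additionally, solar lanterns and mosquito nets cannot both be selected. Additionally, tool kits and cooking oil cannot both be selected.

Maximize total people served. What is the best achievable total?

4357

Infant formula + water purification tabs + mosquito nets + tool kits + oral rehydration salts + plastic sheeting uses 474 of the 475 kg and totals 4357.
Every other selection either busts 475 kg or breaks a pairing rule or fails to beat 4357.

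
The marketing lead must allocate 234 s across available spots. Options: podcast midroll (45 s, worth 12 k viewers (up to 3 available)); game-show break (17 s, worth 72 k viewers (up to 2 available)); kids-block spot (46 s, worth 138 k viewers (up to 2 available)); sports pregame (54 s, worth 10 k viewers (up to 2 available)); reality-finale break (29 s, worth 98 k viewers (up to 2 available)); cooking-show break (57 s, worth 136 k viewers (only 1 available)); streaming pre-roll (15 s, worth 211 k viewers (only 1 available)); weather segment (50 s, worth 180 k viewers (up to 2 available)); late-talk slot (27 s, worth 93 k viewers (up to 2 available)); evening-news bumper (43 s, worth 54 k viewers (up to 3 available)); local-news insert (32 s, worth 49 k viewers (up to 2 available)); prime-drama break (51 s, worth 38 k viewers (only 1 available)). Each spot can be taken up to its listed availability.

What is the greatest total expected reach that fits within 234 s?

1004

Density check — streaming pre-roll 14.07, game-show break 4.24, weather segment 3.60 are the best per s.
The ratio heuristic lands on 2×game-show break + reality-finale break + streaming pre-roll + 2×weather segment + 2×late-talk slot (999) but leaves 2 s idle.
The 27 s tied up in late-talk slot is better spent on reality-finale break — total rises to 1004 (234 s).
That's the maximum — no swap from here does better than 1004.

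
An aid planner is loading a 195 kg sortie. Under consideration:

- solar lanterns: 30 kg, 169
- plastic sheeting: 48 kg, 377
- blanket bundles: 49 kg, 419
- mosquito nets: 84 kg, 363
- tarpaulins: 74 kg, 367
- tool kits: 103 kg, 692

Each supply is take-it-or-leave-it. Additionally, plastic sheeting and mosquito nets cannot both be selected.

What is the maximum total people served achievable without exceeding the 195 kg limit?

1280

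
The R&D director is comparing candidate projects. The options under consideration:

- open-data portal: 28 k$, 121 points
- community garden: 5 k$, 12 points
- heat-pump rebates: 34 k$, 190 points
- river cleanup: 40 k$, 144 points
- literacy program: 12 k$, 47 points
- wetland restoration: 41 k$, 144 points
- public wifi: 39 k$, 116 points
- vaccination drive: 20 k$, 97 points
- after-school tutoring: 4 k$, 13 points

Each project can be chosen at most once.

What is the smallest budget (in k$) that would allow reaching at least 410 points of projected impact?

86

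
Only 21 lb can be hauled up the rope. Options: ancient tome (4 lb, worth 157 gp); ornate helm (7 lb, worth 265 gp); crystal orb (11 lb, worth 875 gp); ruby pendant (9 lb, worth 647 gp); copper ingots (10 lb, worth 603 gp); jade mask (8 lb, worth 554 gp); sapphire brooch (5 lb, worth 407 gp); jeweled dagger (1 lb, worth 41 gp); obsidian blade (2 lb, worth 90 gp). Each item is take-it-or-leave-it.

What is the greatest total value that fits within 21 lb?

1563

Taking the top-ratio items first gives crystal orb + sapphire brooch + jeweled dagger + obsidian blade for 1413 (19 lb).
The 7 lb tied up in sapphire brooch and obsidian blade is better spent on ruby pendant — total rises to 1563 (21 lb).
The closest alternative, crystal orb + ruby pendant, reaches only 1522.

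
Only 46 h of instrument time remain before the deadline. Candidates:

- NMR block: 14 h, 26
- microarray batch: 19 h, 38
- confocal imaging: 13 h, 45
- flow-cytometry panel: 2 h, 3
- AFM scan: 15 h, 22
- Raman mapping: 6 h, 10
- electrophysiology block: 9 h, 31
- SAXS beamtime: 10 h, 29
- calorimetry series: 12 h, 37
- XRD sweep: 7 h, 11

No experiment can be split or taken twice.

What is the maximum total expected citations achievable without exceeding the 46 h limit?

The ratio ordering already packs tightly: confocal imaging + flow-cytometry panel + electrophysiology block + SAXS beamtime + calorimetry series, 46 h, 145.
Next best is confocal imaging + electrophysiology block + SAXS beamtime + calorimetry series at 142 (44 h) — short by 3.

145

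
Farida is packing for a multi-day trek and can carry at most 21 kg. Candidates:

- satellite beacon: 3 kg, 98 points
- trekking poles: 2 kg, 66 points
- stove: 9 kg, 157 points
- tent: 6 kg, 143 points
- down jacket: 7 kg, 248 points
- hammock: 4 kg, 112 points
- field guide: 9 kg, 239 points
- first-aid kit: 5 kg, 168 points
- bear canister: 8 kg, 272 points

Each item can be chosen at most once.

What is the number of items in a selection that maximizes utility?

The maximum utility within 21 kg is 698.
For example trekking poles + down jacket + hammock + bear canister achieves it, using 21 kg.
Every optimal selection uses 4 items.

4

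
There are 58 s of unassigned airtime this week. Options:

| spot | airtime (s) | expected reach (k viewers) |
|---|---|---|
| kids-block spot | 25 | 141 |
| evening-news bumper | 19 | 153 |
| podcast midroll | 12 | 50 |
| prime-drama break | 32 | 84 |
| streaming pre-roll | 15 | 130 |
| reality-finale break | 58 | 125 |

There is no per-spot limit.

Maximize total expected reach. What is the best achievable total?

459

Filling by ratio: podcast midroll + 3×streaming pre-roll for 440, with 1 s left unused.
Replace podcast midroll and 3×streaming pre-roll with 3×evening-news bumper: the trade gains 19 net, giving 459 at 57 s.
Nothing else within 58 s beats 459.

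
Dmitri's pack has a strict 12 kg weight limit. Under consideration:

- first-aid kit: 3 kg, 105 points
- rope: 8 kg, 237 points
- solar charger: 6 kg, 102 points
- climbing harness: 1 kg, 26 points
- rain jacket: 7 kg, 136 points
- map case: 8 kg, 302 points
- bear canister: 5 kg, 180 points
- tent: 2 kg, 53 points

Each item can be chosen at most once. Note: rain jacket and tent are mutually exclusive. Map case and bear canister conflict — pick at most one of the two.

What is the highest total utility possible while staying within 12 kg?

Taking first-aid kit + climbing harness + map case: 12 kg used, 433 in utility.
Next best is first-aid kit + map case at 407 (11 kg) — short by 26.

433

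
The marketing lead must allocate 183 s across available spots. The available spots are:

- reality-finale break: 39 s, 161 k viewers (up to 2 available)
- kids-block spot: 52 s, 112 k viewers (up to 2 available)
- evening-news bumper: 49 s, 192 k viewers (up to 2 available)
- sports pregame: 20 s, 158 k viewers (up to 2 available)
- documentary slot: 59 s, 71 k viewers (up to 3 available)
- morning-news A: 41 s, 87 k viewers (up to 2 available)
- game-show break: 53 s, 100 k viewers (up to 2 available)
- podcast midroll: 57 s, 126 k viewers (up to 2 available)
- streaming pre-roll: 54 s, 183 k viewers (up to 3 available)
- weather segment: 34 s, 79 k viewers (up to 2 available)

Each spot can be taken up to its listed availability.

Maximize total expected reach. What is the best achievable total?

861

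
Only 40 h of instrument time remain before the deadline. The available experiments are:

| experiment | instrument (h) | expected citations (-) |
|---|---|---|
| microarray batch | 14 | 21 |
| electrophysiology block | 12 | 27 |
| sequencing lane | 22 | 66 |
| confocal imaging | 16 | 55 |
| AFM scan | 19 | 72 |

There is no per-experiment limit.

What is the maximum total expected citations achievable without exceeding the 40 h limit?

144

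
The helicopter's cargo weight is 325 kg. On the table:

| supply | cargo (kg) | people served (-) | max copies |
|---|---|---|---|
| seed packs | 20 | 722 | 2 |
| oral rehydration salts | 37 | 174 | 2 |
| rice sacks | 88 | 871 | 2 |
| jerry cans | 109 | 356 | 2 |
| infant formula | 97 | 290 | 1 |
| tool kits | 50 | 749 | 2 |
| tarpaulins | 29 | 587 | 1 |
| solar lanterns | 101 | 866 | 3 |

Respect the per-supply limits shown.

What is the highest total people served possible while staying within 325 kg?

4684

Ranking by ratio (people served/kg): seed packs 36.10, tarpaulins 20.24, tool kits 14.98, rice sacks 9.90.
Greedy by ratio would take 2×seed packs + oral rehydration salts + rice sacks + 2×tool kits + tarpaulins: 294 kg used, total 4574.
Dropping oral rehydration salts and tarpaulins frees 66 kg; slotting in rice sacks (88 kg) lifts the total to 4684 at 316 kg.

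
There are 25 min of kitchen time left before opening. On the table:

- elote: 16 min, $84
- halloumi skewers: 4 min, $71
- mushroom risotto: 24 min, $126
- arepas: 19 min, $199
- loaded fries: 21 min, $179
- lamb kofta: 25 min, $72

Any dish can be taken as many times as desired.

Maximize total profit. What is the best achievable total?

Ranking by ratio (profit/min): halloumi skewers 17.75, arepas 10.47, loaded fries 8.52, elote 5.25.
6×halloumi skewers uses 24 of the 25 min and totals 426.
The spare 1 min is too small for any remaining dish, and no exchange beats 426.

426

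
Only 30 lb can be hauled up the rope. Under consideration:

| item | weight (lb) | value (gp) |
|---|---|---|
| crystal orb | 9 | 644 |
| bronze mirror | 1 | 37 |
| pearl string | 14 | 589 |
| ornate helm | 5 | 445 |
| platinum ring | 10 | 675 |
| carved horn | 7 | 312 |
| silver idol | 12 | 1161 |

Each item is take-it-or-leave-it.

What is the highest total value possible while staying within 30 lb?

2318

A density-first pass picks crystal orb + bronze mirror + ornate helm + silver idol — 2287 at 27 lb.
Replace crystal orb with platinum ring: the trade gains 31 net, giving 2318 at 28 lb.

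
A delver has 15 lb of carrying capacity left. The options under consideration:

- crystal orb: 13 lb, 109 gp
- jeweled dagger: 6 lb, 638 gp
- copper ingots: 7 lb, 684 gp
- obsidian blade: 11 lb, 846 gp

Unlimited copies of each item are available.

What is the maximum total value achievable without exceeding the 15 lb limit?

1368

Greedy by ratio would take 2×jeweled dagger: 12 lb used, total 1276.
The 12 lb tied up in 2×jeweled dagger is better spent on 2×copper ingots — total rises to 1368 (14 lb).
That's the maximum — no swap from here does better than 1368.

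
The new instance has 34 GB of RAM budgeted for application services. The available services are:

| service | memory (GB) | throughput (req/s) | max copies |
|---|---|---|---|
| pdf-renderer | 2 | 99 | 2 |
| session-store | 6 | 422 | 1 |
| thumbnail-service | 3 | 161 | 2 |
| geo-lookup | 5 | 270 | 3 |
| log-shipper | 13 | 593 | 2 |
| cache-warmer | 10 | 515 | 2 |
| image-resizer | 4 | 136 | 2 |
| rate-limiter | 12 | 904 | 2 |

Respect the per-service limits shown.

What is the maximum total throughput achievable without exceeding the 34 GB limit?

The ratio heuristic lands on session-store + thumbnail-service + 2×rate-limiter (2391) but leaves 1 GB idle.
The 3 GB tied up in thumbnail-service is better spent on 2×pdf-renderer — total rises to 2428 (34 GB).
No other feasible combination exceeds 2428.

2428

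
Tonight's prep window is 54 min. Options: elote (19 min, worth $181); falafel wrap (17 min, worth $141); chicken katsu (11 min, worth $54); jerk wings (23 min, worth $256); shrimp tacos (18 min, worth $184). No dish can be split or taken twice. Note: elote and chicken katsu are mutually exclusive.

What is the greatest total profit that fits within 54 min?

506

Taking the top-ratio dishes first gives chicken katsu + jerk wings + shrimp tacos for 494 (52 min).
Dropping chicken katsu and jerk wings frees 34 min; slotting in elote + falafel wrap (36 min) lifts the total to 506 at 54 min.
Runner-up chicken katsu + jerk wings + shrimp tacos tops out at 494.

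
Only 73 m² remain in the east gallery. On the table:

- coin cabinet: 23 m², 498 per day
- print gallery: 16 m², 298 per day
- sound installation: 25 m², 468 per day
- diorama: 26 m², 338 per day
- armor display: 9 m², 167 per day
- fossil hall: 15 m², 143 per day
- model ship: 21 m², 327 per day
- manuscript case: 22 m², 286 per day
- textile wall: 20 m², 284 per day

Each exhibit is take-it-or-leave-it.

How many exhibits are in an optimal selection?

The maximum expected visitors within 73 m² is 1431.
For example coin cabinet + print gallery + sound installation + armor display achieves it, using 73 m².
Any selection reaching 1431 contains exactly 4 exhibits.

4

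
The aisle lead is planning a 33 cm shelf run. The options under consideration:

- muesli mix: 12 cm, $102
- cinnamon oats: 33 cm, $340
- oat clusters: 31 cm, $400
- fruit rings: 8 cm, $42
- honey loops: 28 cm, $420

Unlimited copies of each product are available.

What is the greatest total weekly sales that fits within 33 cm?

Ranking by ratio (weekly sales/cm): honey loops 15.00, oat clusters 12.90, cinnamon oats 10.30.
Taking honey loops: 28 cm used, 420 in weekly sales.

420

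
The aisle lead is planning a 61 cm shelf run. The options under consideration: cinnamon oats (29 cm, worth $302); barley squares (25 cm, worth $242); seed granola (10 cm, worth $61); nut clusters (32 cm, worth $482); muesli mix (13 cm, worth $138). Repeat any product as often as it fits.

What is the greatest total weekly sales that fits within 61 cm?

784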